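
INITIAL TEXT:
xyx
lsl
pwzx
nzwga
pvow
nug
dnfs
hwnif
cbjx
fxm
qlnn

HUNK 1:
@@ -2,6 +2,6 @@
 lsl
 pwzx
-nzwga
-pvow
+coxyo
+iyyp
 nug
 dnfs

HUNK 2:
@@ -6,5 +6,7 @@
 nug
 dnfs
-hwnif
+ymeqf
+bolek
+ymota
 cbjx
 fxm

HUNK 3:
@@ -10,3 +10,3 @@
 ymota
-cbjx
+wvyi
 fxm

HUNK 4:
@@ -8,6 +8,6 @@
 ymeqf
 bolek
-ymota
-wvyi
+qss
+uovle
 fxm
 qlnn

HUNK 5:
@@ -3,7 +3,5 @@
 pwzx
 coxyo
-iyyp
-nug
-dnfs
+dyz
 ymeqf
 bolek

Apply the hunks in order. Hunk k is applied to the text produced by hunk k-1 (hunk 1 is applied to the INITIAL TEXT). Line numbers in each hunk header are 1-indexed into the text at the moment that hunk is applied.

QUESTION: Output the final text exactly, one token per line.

Answer: xyx
lsl
pwzx
coxyo
dyz
ymeqf
bolek
qss
uovle
fxm
qlnn

Derivation:
Hunk 1: at line 2 remove [nzwga,pvow] add [coxyo,iyyp] -> 11 lines: xyx lsl pwzx coxyo iyyp nug dnfs hwnif cbjx fxm qlnn
Hunk 2: at line 6 remove [hwnif] add [ymeqf,bolek,ymota] -> 13 lines: xyx lsl pwzx coxyo iyyp nug dnfs ymeqf bolek ymota cbjx fxm qlnn
Hunk 3: at line 10 remove [cbjx] add [wvyi] -> 13 lines: xyx lsl pwzx coxyo iyyp nug dnfs ymeqf bolek ymota wvyi fxm qlnn
Hunk 4: at line 8 remove [ymota,wvyi] add [qss,uovle] -> 13 lines: xyx lsl pwzx coxyo iyyp nug dnfs ymeqf bolek qss uovle fxm qlnn
Hunk 5: at line 3 remove [iyyp,nug,dnfs] add [dyz] -> 11 lines: xyx lsl pwzx coxyo dyz ymeqf bolek qss uovle fxm qlnn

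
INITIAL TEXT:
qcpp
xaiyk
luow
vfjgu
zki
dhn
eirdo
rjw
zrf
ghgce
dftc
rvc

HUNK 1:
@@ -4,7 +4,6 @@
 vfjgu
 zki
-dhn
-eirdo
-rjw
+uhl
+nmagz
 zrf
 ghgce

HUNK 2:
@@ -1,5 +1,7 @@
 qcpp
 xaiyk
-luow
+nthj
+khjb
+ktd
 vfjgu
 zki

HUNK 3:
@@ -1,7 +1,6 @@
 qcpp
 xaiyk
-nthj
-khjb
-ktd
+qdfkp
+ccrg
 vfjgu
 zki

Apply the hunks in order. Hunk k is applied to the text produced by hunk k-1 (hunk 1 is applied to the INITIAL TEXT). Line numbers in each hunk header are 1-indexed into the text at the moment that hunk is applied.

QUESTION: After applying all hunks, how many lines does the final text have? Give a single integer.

Answer: 12

Derivation:
Hunk 1: at line 4 remove [dhn,eirdo,rjw] add [uhl,nmagz] -> 11 lines: qcpp xaiyk luow vfjgu zki uhl nmagz zrf ghgce dftc rvc
Hunk 2: at line 1 remove [luow] add [nthj,khjb,ktd] -> 13 lines: qcpp xaiyk nthj khjb ktd vfjgu zki uhl nmagz zrf ghgce dftc rvc
Hunk 3: at line 1 remove [nthj,khjb,ktd] add [qdfkp,ccrg] -> 12 lines: qcpp xaiyk qdfkp ccrg vfjgu zki uhl nmagz zrf ghgce dftc rvc
Final line count: 12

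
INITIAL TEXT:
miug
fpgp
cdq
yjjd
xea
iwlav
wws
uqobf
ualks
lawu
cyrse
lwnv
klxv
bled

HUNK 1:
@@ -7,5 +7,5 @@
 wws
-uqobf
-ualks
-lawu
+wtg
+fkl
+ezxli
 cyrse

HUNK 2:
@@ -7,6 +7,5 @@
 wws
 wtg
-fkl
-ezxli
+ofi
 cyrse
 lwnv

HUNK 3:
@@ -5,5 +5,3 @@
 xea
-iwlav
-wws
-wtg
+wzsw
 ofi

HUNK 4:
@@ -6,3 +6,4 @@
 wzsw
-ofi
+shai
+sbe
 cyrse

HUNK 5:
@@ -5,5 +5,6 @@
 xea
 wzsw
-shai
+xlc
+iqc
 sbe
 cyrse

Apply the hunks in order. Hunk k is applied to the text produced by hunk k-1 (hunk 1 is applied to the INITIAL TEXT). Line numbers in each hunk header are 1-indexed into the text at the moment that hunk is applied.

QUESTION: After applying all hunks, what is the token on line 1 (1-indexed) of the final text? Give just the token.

Answer: miug

Derivation:
Hunk 1: at line 7 remove [uqobf,ualks,lawu] add [wtg,fkl,ezxli] -> 14 lines: miug fpgp cdq yjjd xea iwlav wws wtg fkl ezxli cyrse lwnv klxv bled
Hunk 2: at line 7 remove [fkl,ezxli] add [ofi] -> 13 lines: miug fpgp cdq yjjd xea iwlav wws wtg ofi cyrse lwnv klxv bled
Hunk 3: at line 5 remove [iwlav,wws,wtg] add [wzsw] -> 11 lines: miug fpgp cdq yjjd xea wzsw ofi cyrse lwnv klxv bled
Hunk 4: at line 6 remove [ofi] add [shai,sbe] -> 12 lines: miug fpgp cdq yjjd xea wzsw shai sbe cyrse lwnv klxv bled
Hunk 5: at line 5 remove [shai] add [xlc,iqc] -> 13 lines: miug fpgp cdq yjjd xea wzsw xlc iqc sbe cyrse lwnv klxv bled
Final line 1: miug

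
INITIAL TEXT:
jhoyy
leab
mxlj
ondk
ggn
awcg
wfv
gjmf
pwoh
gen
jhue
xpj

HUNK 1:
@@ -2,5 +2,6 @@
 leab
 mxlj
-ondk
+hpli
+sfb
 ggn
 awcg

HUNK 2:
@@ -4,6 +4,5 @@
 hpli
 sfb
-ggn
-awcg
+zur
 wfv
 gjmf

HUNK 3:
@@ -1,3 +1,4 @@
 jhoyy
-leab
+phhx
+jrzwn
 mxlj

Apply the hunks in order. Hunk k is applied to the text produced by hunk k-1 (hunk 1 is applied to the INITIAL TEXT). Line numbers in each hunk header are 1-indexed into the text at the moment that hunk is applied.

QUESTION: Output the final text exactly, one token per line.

Hunk 1: at line 2 remove [ondk] add [hpli,sfb] -> 13 lines: jhoyy leab mxlj hpli sfb ggn awcg wfv gjmf pwoh gen jhue xpj
Hunk 2: at line 4 remove [ggn,awcg] add [zur] -> 12 lines: jhoyy leab mxlj hpli sfb zur wfv gjmf pwoh gen jhue xpj
Hunk 3: at line 1 remove [leab] add [phhx,jrzwn] -> 13 lines: jhoyy phhx jrzwn mxlj hpli sfb zur wfv gjmf pwoh gen jhue xpj

Answer: jhoyy
phhx
jrzwn
mxlj
hpli
sfb
zur
wfv
gjmf
pwoh
gen
jhue
xpj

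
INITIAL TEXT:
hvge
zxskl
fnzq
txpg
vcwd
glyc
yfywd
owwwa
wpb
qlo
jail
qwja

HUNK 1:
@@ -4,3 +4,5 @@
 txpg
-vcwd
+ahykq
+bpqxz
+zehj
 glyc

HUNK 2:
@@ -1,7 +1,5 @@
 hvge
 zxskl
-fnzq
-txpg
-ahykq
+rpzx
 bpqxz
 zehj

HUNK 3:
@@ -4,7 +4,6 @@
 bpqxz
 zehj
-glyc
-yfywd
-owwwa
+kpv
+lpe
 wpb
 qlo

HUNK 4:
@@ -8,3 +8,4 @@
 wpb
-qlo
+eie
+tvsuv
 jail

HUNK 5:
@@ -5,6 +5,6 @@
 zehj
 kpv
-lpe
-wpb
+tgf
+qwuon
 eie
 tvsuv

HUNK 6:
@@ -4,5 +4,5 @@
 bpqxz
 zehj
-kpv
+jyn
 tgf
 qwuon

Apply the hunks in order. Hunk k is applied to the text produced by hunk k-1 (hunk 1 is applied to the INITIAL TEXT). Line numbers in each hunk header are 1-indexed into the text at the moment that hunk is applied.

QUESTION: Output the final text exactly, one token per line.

Answer: hvge
zxskl
rpzx
bpqxz
zehj
jyn
tgf
qwuon
eie
tvsuv
jail
qwja

Derivation:
Hunk 1: at line 4 remove [vcwd] add [ahykq,bpqxz,zehj] -> 14 lines: hvge zxskl fnzq txpg ahykq bpqxz zehj glyc yfywd owwwa wpb qlo jail qwja
Hunk 2: at line 1 remove [fnzq,txpg,ahykq] add [rpzx] -> 12 lines: hvge zxskl rpzx bpqxz zehj glyc yfywd owwwa wpb qlo jail qwja
Hunk 3: at line 4 remove [glyc,yfywd,owwwa] add [kpv,lpe] -> 11 lines: hvge zxskl rpzx bpqxz zehj kpv lpe wpb qlo jail qwja
Hunk 4: at line 8 remove [qlo] add [eie,tvsuv] -> 12 lines: hvge zxskl rpzx bpqxz zehj kpv lpe wpb eie tvsuv jail qwja
Hunk 5: at line 5 remove [lpe,wpb] add [tgf,qwuon] -> 12 lines: hvge zxskl rpzx bpqxz zehj kpv tgf qwuon eie tvsuv jail qwja
Hunk 6: at line 4 remove [kpv] add [jyn] -> 12 lines: hvge zxskl rpzx bpqxz zehj jyn tgf qwuon eie tvsuv jail qwja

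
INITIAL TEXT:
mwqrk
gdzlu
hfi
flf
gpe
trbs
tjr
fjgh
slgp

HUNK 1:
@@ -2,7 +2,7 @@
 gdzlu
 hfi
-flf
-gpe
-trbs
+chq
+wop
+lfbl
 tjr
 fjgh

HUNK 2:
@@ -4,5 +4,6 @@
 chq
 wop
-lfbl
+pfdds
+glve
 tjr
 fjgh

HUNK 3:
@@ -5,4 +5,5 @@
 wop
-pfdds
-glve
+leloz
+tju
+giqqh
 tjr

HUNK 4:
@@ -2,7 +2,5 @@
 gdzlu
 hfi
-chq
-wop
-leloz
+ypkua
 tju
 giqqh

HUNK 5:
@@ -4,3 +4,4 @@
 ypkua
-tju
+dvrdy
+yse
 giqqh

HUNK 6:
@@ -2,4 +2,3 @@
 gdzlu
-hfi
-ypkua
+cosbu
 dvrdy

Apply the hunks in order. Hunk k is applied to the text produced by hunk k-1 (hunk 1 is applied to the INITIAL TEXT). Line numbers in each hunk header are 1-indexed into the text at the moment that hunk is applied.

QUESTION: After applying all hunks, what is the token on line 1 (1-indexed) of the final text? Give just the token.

Hunk 1: at line 2 remove [flf,gpe,trbs] add [chq,wop,lfbl] -> 9 lines: mwqrk gdzlu hfi chq wop lfbl tjr fjgh slgp
Hunk 2: at line 4 remove [lfbl] add [pfdds,glve] -> 10 lines: mwqrk gdzlu hfi chq wop pfdds glve tjr fjgh slgp
Hunk 3: at line 5 remove [pfdds,glve] add [leloz,tju,giqqh] -> 11 lines: mwqrk gdzlu hfi chq wop leloz tju giqqh tjr fjgh slgp
Hunk 4: at line 2 remove [chq,wop,leloz] add [ypkua] -> 9 lines: mwqrk gdzlu hfi ypkua tju giqqh tjr fjgh slgp
Hunk 5: at line 4 remove [tju] add [dvrdy,yse] -> 10 lines: mwqrk gdzlu hfi ypkua dvrdy yse giqqh tjr fjgh slgp
Hunk 6: at line 2 remove [hfi,ypkua] add [cosbu] -> 9 lines: mwqrk gdzlu cosbu dvrdy yse giqqh tjr fjgh slgp
Final line 1: mwqrk

Answer: mwqrk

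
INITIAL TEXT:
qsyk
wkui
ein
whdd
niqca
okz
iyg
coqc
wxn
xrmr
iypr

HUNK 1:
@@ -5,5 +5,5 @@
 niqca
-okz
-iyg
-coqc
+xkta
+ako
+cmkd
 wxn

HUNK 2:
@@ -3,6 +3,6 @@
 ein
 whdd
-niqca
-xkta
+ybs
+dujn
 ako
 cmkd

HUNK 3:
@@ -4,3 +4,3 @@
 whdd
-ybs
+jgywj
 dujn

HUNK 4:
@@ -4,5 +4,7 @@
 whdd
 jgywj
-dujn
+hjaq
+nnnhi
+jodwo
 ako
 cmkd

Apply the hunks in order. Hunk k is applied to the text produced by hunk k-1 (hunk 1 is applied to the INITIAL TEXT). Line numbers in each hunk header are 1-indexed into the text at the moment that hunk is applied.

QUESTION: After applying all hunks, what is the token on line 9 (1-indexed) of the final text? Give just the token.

Answer: ako

Derivation:
Hunk 1: at line 5 remove [okz,iyg,coqc] add [xkta,ako,cmkd] -> 11 lines: qsyk wkui ein whdd niqca xkta ako cmkd wxn xrmr iypr
Hunk 2: at line 3 remove [niqca,xkta] add [ybs,dujn] -> 11 lines: qsyk wkui ein whdd ybs dujn ako cmkd wxn xrmr iypr
Hunk 3: at line 4 remove [ybs] add [jgywj] -> 11 lines: qsyk wkui ein whdd jgywj dujn ako cmkd wxn xrmr iypr
Hunk 4: at line 4 remove [dujn] add [hjaq,nnnhi,jodwo] -> 13 lines: qsyk wkui ein whdd jgywj hjaq nnnhi jodwo ako cmkd wxn xrmr iypr
Final line 9: ako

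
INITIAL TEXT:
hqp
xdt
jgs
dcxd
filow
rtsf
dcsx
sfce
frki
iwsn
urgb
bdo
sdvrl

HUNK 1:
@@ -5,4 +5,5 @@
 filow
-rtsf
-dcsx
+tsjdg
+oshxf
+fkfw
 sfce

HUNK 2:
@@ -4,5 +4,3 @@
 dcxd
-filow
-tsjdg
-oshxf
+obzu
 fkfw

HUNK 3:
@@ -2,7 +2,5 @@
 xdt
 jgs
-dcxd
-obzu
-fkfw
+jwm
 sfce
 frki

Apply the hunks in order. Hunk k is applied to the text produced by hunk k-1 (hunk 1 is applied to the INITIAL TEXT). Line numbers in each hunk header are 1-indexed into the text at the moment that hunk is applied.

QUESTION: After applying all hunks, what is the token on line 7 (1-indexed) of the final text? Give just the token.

Hunk 1: at line 5 remove [rtsf,dcsx] add [tsjdg,oshxf,fkfw] -> 14 lines: hqp xdt jgs dcxd filow tsjdg oshxf fkfw sfce frki iwsn urgb bdo sdvrl
Hunk 2: at line 4 remove [filow,tsjdg,oshxf] add [obzu] -> 12 lines: hqp xdt jgs dcxd obzu fkfw sfce frki iwsn urgb bdo sdvrl
Hunk 3: at line 2 remove [dcxd,obzu,fkfw] add [jwm] -> 10 lines: hqp xdt jgs jwm sfce frki iwsn urgb bdo sdvrl
Final line 7: iwsn

Answer: iwsn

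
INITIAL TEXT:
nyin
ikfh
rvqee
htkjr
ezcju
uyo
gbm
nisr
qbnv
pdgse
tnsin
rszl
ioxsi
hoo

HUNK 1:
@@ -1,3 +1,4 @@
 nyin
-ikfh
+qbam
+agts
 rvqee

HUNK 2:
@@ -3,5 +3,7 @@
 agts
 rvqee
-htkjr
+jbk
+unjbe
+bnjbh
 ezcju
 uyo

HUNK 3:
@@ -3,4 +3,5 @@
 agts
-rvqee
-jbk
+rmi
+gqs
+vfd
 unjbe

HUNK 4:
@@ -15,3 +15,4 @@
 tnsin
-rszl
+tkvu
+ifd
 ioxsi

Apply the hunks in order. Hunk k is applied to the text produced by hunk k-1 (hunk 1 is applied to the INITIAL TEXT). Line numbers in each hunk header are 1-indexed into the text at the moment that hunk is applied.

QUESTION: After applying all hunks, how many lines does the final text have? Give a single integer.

Hunk 1: at line 1 remove [ikfh] add [qbam,agts] -> 15 lines: nyin qbam agts rvqee htkjr ezcju uyo gbm nisr qbnv pdgse tnsin rszl ioxsi hoo
Hunk 2: at line 3 remove [htkjr] add [jbk,unjbe,bnjbh] -> 17 lines: nyin qbam agts rvqee jbk unjbe bnjbh ezcju uyo gbm nisr qbnv pdgse tnsin rszl ioxsi hoo
Hunk 3: at line 3 remove [rvqee,jbk] add [rmi,gqs,vfd] -> 18 lines: nyin qbam agts rmi gqs vfd unjbe bnjbh ezcju uyo gbm nisr qbnv pdgse tnsin rszl ioxsi hoo
Hunk 4: at line 15 remove [rszl] add [tkvu,ifd] -> 19 lines: nyin qbam agts rmi gqs vfd unjbe bnjbh ezcju uyo gbm nisr qbnv pdgse tnsin tkvu ifd ioxsi hoo
Final line count: 19

Answer: 19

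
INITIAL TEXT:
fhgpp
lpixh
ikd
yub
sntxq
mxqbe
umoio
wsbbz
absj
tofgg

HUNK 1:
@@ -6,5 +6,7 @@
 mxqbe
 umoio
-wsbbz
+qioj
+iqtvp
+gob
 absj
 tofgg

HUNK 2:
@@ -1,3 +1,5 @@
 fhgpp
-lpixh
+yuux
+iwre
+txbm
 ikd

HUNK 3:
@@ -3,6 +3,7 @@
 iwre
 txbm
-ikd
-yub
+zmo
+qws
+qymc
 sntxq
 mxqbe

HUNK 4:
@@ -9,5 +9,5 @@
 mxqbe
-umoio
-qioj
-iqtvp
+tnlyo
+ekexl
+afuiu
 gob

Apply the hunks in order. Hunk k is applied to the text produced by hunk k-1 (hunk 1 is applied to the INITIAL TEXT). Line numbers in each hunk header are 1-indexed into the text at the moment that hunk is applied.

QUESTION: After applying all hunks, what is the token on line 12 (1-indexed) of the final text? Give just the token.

Answer: afuiu

Derivation:
Hunk 1: at line 6 remove [wsbbz] add [qioj,iqtvp,gob] -> 12 lines: fhgpp lpixh ikd yub sntxq mxqbe umoio qioj iqtvp gob absj tofgg
Hunk 2: at line 1 remove [lpixh] add [yuux,iwre,txbm] -> 14 lines: fhgpp yuux iwre txbm ikd yub sntxq mxqbe umoio qioj iqtvp gob absj tofgg
Hunk 3: at line 3 remove [ikd,yub] add [zmo,qws,qymc] -> 15 lines: fhgpp yuux iwre txbm zmo qws qymc sntxq mxqbe umoio qioj iqtvp gob absj tofgg
Hunk 4: at line 9 remove [umoio,qioj,iqtvp] add [tnlyo,ekexl,afuiu] -> 15 lines: fhgpp yuux iwre txbm zmo qws qymc sntxq mxqbe tnlyo ekexl afuiu gob absj tofgg
Final line 12: afuiu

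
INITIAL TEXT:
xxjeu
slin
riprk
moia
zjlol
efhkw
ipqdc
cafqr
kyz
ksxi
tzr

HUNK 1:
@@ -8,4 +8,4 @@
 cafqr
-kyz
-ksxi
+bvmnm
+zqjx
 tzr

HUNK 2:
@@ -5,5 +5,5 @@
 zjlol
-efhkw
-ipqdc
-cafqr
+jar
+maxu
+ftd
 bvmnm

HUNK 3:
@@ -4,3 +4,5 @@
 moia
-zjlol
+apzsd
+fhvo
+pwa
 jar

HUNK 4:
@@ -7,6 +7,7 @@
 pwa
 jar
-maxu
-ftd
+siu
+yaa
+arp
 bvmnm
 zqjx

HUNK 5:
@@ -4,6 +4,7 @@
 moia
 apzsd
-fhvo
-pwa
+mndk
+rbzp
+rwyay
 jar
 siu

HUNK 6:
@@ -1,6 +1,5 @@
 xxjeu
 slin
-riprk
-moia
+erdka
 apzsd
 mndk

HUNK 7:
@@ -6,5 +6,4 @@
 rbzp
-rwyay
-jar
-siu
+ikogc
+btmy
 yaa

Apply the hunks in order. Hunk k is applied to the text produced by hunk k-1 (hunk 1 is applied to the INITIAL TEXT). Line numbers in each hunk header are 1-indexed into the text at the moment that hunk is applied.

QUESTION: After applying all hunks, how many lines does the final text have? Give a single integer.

Answer: 13

Derivation:
Hunk 1: at line 8 remove [kyz,ksxi] add [bvmnm,zqjx] -> 11 lines: xxjeu slin riprk moia zjlol efhkw ipqdc cafqr bvmnm zqjx tzr
Hunk 2: at line 5 remove [efhkw,ipqdc,cafqr] add [jar,maxu,ftd] -> 11 lines: xxjeu slin riprk moia zjlol jar maxu ftd bvmnm zqjx tzr
Hunk 3: at line 4 remove [zjlol] add [apzsd,fhvo,pwa] -> 13 lines: xxjeu slin riprk moia apzsd fhvo pwa jar maxu ftd bvmnm zqjx tzr
Hunk 4: at line 7 remove [maxu,ftd] add [siu,yaa,arp] -> 14 lines: xxjeu slin riprk moia apzsd fhvo pwa jar siu yaa arp bvmnm zqjx tzr
Hunk 5: at line 4 remove [fhvo,pwa] add [mndk,rbzp,rwyay] -> 15 lines: xxjeu slin riprk moia apzsd mndk rbzp rwyay jar siu yaa arp bvmnm zqjx tzr
Hunk 6: at line 1 remove [riprk,moia] add [erdka] -> 14 lines: xxjeu slin erdka apzsd mndk rbzp rwyay jar siu yaa arp bvmnm zqjx tzr
Hunk 7: at line 6 remove [rwyay,jar,siu] add [ikogc,btmy] -> 13 lines: xxjeu slin erdka apzsd mndk rbzp ikogc btmy yaa arp bvmnm zqjx tzr
Final line count: 13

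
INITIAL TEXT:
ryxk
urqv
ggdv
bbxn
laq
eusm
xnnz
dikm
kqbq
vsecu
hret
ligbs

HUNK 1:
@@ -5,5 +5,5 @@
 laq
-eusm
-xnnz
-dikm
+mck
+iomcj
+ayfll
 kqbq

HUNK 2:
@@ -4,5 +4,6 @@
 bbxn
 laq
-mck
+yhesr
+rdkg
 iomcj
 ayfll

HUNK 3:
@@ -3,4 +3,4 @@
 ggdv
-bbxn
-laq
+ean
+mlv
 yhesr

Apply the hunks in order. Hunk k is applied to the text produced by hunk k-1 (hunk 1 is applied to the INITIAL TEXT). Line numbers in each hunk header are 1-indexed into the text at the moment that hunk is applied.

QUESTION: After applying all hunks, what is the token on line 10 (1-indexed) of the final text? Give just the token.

Hunk 1: at line 5 remove [eusm,xnnz,dikm] add [mck,iomcj,ayfll] -> 12 lines: ryxk urqv ggdv bbxn laq mck iomcj ayfll kqbq vsecu hret ligbs
Hunk 2: at line 4 remove [mck] add [yhesr,rdkg] -> 13 lines: ryxk urqv ggdv bbxn laq yhesr rdkg iomcj ayfll kqbq vsecu hret ligbs
Hunk 3: at line 3 remove [bbxn,laq] add [ean,mlv] -> 13 lines: ryxk urqv ggdv ean mlv yhesr rdkg iomcj ayfll kqbq vsecu hret ligbs
Final line 10: kqbq

Answer: kqbq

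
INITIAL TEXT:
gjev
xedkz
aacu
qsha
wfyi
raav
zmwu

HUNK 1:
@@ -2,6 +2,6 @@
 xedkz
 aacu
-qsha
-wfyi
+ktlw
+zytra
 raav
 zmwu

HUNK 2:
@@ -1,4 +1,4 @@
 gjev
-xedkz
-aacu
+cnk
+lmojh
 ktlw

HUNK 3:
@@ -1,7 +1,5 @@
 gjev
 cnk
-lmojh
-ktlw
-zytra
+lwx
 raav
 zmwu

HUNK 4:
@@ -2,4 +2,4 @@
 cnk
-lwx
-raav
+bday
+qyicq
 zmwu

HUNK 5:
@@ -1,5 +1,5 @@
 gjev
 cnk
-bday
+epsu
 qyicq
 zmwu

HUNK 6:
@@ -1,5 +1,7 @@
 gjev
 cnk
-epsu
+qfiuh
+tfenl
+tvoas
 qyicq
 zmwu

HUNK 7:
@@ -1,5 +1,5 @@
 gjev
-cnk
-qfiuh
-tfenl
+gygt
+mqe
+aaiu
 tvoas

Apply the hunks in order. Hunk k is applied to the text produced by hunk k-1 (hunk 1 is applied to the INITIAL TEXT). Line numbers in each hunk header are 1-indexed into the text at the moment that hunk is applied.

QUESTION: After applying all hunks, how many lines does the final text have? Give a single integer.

Answer: 7

Derivation:
Hunk 1: at line 2 remove [qsha,wfyi] add [ktlw,zytra] -> 7 lines: gjev xedkz aacu ktlw zytra raav zmwu
Hunk 2: at line 1 remove [xedkz,aacu] add [cnk,lmojh] -> 7 lines: gjev cnk lmojh ktlw zytra raav zmwu
Hunk 3: at line 1 remove [lmojh,ktlw,zytra] add [lwx] -> 5 lines: gjev cnk lwx raav zmwu
Hunk 4: at line 2 remove [lwx,raav] add [bday,qyicq] -> 5 lines: gjev cnk bday qyicq zmwu
Hunk 5: at line 1 remove [bday] add [epsu] -> 5 lines: gjev cnk epsu qyicq zmwu
Hunk 6: at line 1 remove [epsu] add [qfiuh,tfenl,tvoas] -> 7 lines: gjev cnk qfiuh tfenl tvoas qyicq zmwu
Hunk 7: at line 1 remove [cnk,qfiuh,tfenl] add [gygt,mqe,aaiu] -> 7 lines: gjev gygt mqe aaiu tvoas qyicq zmwu
Final line count: 7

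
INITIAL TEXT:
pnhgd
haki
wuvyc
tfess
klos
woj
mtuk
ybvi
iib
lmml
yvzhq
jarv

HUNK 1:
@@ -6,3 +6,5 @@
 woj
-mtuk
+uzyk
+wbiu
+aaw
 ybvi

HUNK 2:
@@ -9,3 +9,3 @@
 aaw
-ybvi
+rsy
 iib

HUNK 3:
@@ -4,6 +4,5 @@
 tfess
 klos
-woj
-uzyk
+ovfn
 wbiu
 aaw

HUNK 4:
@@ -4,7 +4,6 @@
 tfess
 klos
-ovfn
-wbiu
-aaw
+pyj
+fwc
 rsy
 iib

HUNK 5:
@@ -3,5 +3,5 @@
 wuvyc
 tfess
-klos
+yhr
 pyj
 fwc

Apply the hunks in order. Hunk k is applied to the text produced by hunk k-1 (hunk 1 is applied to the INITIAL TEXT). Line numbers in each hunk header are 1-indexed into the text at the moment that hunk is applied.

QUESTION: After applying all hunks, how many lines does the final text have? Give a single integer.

Hunk 1: at line 6 remove [mtuk] add [uzyk,wbiu,aaw] -> 14 lines: pnhgd haki wuvyc tfess klos woj uzyk wbiu aaw ybvi iib lmml yvzhq jarv
Hunk 2: at line 9 remove [ybvi] add [rsy] -> 14 lines: pnhgd haki wuvyc tfess klos woj uzyk wbiu aaw rsy iib lmml yvzhq jarv
Hunk 3: at line 4 remove [woj,uzyk] add [ovfn] -> 13 lines: pnhgd haki wuvyc tfess klos ovfn wbiu aaw rsy iib lmml yvzhq jarv
Hunk 4: at line 4 remove [ovfn,wbiu,aaw] add [pyj,fwc] -> 12 lines: pnhgd haki wuvyc tfess klos pyj fwc rsy iib lmml yvzhq jarv
Hunk 5: at line 3 remove [klos] add [yhr] -> 12 lines: pnhgd haki wuvyc tfess yhr pyj fwc rsy iib lmml yvzhq jarv
Final line count: 12

Answer: 12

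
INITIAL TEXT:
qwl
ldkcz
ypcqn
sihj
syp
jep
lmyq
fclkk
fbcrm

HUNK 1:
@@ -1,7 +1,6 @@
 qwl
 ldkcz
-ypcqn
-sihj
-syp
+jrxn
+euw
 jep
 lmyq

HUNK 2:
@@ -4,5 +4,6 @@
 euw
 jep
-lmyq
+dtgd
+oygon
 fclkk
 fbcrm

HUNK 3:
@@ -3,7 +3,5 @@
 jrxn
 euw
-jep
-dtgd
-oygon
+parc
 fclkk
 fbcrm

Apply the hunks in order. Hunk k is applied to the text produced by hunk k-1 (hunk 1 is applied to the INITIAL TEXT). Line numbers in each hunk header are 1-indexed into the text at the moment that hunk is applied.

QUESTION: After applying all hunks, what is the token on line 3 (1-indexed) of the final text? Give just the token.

Hunk 1: at line 1 remove [ypcqn,sihj,syp] add [jrxn,euw] -> 8 lines: qwl ldkcz jrxn euw jep lmyq fclkk fbcrm
Hunk 2: at line 4 remove [lmyq] add [dtgd,oygon] -> 9 lines: qwl ldkcz jrxn euw jep dtgd oygon fclkk fbcrm
Hunk 3: at line 3 remove [jep,dtgd,oygon] add [parc] -> 7 lines: qwl ldkcz jrxn euw parc fclkk fbcrm
Final line 3: jrxn

Answer: jrxn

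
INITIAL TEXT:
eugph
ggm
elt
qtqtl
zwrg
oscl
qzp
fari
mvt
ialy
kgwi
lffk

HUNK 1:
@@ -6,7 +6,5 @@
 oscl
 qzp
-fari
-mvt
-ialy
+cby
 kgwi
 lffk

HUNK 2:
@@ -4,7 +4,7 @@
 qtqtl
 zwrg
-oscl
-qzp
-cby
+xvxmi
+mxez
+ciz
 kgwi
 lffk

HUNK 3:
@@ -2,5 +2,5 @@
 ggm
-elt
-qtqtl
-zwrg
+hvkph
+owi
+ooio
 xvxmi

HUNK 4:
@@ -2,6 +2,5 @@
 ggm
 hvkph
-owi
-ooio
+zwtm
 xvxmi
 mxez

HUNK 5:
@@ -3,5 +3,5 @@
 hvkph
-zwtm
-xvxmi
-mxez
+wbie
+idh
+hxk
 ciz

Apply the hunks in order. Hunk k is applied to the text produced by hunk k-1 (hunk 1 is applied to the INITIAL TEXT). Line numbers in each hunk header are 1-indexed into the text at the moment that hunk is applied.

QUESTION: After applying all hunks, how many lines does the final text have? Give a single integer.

Hunk 1: at line 6 remove [fari,mvt,ialy] add [cby] -> 10 lines: eugph ggm elt qtqtl zwrg oscl qzp cby kgwi lffk
Hunk 2: at line 4 remove [oscl,qzp,cby] add [xvxmi,mxez,ciz] -> 10 lines: eugph ggm elt qtqtl zwrg xvxmi mxez ciz kgwi lffk
Hunk 3: at line 2 remove [elt,qtqtl,zwrg] add [hvkph,owi,ooio] -> 10 lines: eugph ggm hvkph owi ooio xvxmi mxez ciz kgwi lffk
Hunk 4: at line 2 remove [owi,ooio] add [zwtm] -> 9 lines: eugph ggm hvkph zwtm xvxmi mxez ciz kgwi lffk
Hunk 5: at line 3 remove [zwtm,xvxmi,mxez] add [wbie,idh,hxk] -> 9 lines: eugph ggm hvkph wbie idh hxk ciz kgwi lffk
Final line count: 9

Answer: 9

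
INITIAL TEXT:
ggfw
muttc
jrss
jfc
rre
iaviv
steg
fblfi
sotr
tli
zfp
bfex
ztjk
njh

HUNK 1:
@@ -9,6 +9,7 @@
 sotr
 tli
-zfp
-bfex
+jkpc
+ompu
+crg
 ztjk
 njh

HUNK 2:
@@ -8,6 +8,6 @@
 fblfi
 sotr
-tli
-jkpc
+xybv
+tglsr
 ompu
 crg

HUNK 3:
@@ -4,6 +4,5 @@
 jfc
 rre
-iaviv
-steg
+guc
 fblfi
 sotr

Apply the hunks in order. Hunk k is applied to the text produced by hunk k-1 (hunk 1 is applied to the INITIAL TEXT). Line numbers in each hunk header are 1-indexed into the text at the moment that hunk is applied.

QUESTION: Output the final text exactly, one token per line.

Hunk 1: at line 9 remove [zfp,bfex] add [jkpc,ompu,crg] -> 15 lines: ggfw muttc jrss jfc rre iaviv steg fblfi sotr tli jkpc ompu crg ztjk njh
Hunk 2: at line 8 remove [tli,jkpc] add [xybv,tglsr] -> 15 lines: ggfw muttc jrss jfc rre iaviv steg fblfi sotr xybv tglsr ompu crg ztjk njh
Hunk 3: at line 4 remove [iaviv,steg] add [guc] -> 14 lines: ggfw muttc jrss jfc rre guc fblfi sotr xybv tglsr ompu crg ztjk njh

Answer: ggfw
muttc
jrss
jfc
rre
guc
fblfi
sotr
xybv
tglsr
ompu
crg
ztjk
njh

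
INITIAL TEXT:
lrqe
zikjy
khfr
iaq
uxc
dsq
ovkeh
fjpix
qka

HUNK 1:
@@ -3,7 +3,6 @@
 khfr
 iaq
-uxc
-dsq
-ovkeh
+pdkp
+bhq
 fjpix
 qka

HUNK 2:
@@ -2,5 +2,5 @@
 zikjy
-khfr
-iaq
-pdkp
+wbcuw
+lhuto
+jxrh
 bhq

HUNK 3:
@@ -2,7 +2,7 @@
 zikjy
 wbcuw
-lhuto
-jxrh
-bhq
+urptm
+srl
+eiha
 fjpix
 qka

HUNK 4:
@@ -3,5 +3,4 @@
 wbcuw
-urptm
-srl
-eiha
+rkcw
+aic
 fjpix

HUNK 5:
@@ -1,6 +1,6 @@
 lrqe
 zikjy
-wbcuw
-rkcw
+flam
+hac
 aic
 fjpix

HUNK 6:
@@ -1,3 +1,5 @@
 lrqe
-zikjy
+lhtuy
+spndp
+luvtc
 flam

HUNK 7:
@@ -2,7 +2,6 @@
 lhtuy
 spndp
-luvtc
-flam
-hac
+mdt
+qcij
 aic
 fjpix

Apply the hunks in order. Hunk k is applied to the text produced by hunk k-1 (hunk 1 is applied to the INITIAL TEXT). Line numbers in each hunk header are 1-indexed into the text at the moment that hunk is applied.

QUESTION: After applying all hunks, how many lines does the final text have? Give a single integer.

Hunk 1: at line 3 remove [uxc,dsq,ovkeh] add [pdkp,bhq] -> 8 lines: lrqe zikjy khfr iaq pdkp bhq fjpix qka
Hunk 2: at line 2 remove [khfr,iaq,pdkp] add [wbcuw,lhuto,jxrh] -> 8 lines: lrqe zikjy wbcuw lhuto jxrh bhq fjpix qka
Hunk 3: at line 2 remove [lhuto,jxrh,bhq] add [urptm,srl,eiha] -> 8 lines: lrqe zikjy wbcuw urptm srl eiha fjpix qka
Hunk 4: at line 3 remove [urptm,srl,eiha] add [rkcw,aic] -> 7 lines: lrqe zikjy wbcuw rkcw aic fjpix qka
Hunk 5: at line 1 remove [wbcuw,rkcw] add [flam,hac] -> 7 lines: lrqe zikjy flam hac aic fjpix qka
Hunk 6: at line 1 remove [zikjy] add [lhtuy,spndp,luvtc] -> 9 lines: lrqe lhtuy spndp luvtc flam hac aic fjpix qka
Hunk 7: at line 2 remove [luvtc,flam,hac] add [mdt,qcij] -> 8 lines: lrqe lhtuy spndp mdt qcij aic fjpix qka
Final line count: 8

Answer: 8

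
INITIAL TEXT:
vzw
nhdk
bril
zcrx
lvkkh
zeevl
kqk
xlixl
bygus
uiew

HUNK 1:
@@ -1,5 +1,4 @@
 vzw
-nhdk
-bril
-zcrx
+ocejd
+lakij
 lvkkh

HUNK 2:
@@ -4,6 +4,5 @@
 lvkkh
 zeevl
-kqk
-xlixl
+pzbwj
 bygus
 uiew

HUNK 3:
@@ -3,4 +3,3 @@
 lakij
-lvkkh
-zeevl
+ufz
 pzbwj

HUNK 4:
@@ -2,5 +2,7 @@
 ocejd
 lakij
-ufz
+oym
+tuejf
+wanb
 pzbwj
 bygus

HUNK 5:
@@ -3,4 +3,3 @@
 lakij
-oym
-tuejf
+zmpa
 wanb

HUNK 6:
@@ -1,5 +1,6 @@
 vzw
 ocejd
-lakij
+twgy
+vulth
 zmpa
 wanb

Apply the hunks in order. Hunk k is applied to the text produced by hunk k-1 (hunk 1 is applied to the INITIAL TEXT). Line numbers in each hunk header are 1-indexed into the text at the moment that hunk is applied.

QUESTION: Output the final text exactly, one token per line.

Hunk 1: at line 1 remove [nhdk,bril,zcrx] add [ocejd,lakij] -> 9 lines: vzw ocejd lakij lvkkh zeevl kqk xlixl bygus uiew
Hunk 2: at line 4 remove [kqk,xlixl] add [pzbwj] -> 8 lines: vzw ocejd lakij lvkkh zeevl pzbwj bygus uiew
Hunk 3: at line 3 remove [lvkkh,zeevl] add [ufz] -> 7 lines: vzw ocejd lakij ufz pzbwj bygus uiew
Hunk 4: at line 2 remove [ufz] add [oym,tuejf,wanb] -> 9 lines: vzw ocejd lakij oym tuejf wanb pzbwj bygus uiew
Hunk 5: at line 3 remove [oym,tuejf] add [zmpa] -> 8 lines: vzw ocejd lakij zmpa wanb pzbwj bygus uiew
Hunk 6: at line 1 remove [lakij] add [twgy,vulth] -> 9 lines: vzw ocejd twgy vulth zmpa wanb pzbwj bygus uiew

Answer: vzw
ocejd
twgy
vulth
zmpa
wanb
pzbwj
bygus
uiew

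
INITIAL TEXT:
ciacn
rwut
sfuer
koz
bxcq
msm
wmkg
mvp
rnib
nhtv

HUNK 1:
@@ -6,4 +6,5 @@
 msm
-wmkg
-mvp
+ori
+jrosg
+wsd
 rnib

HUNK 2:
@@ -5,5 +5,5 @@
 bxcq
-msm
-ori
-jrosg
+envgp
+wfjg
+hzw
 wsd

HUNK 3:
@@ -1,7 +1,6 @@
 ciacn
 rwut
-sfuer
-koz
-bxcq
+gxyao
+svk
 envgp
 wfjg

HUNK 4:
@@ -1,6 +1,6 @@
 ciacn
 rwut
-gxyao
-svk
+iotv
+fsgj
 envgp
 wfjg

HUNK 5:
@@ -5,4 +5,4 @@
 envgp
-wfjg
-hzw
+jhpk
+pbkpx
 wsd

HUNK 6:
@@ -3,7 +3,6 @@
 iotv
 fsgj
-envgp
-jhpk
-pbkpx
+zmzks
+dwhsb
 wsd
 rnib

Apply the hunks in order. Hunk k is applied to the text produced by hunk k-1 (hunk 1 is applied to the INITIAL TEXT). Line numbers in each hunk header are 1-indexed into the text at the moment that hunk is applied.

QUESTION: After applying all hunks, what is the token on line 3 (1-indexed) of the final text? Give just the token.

Hunk 1: at line 6 remove [wmkg,mvp] add [ori,jrosg,wsd] -> 11 lines: ciacn rwut sfuer koz bxcq msm ori jrosg wsd rnib nhtv
Hunk 2: at line 5 remove [msm,ori,jrosg] add [envgp,wfjg,hzw] -> 11 lines: ciacn rwut sfuer koz bxcq envgp wfjg hzw wsd rnib nhtv
Hunk 3: at line 1 remove [sfuer,koz,bxcq] add [gxyao,svk] -> 10 lines: ciacn rwut gxyao svk envgp wfjg hzw wsd rnib nhtv
Hunk 4: at line 1 remove [gxyao,svk] add [iotv,fsgj] -> 10 lines: ciacn rwut iotv fsgj envgp wfjg hzw wsd rnib nhtv
Hunk 5: at line 5 remove [wfjg,hzw] add [jhpk,pbkpx] -> 10 lines: ciacn rwut iotv fsgj envgp jhpk pbkpx wsd rnib nhtv
Hunk 6: at line 3 remove [envgp,jhpk,pbkpx] add [zmzks,dwhsb] -> 9 lines: ciacn rwut iotv fsgj zmzks dwhsb wsd rnib nhtv
Final line 3: iotv

Answer: iotv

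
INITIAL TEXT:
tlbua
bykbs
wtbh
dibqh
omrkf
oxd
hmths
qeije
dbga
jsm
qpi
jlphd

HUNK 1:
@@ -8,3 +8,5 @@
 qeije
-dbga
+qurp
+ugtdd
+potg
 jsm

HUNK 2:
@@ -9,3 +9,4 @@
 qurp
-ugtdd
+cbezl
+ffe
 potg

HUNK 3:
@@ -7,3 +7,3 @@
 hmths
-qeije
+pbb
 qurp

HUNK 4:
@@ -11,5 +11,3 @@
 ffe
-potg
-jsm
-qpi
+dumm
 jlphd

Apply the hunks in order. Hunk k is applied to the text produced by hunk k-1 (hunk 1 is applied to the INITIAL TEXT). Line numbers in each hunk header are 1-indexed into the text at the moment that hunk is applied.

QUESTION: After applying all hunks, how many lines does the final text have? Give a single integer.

Hunk 1: at line 8 remove [dbga] add [qurp,ugtdd,potg] -> 14 lines: tlbua bykbs wtbh dibqh omrkf oxd hmths qeije qurp ugtdd potg jsm qpi jlphd
Hunk 2: at line 9 remove [ugtdd] add [cbezl,ffe] -> 15 lines: tlbua bykbs wtbh dibqh omrkf oxd hmths qeije qurp cbezl ffe potg jsm qpi jlphd
Hunk 3: at line 7 remove [qeije] add [pbb] -> 15 lines: tlbua bykbs wtbh dibqh omrkf oxd hmths pbb qurp cbezl ffe potg jsm qpi jlphd
Hunk 4: at line 11 remove [potg,jsm,qpi] add [dumm] -> 13 lines: tlbua bykbs wtbh dibqh omrkf oxd hmths pbb qurp cbezl ffe dumm jlphd
Final line count: 13

Answer: 13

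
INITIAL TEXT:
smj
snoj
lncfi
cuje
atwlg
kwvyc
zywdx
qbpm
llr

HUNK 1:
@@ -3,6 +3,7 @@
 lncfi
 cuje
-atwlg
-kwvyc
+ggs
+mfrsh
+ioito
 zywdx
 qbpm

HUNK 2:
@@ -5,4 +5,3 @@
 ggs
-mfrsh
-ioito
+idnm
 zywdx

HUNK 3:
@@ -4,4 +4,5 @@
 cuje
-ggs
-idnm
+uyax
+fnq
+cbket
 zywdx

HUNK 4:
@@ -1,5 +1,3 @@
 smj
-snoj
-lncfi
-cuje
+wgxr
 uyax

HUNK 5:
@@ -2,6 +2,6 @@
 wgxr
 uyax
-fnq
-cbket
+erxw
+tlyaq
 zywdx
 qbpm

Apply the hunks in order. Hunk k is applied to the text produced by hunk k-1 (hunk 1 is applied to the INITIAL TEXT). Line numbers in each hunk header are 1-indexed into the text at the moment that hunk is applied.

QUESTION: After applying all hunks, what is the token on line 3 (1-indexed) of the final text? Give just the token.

Hunk 1: at line 3 remove [atwlg,kwvyc] add [ggs,mfrsh,ioito] -> 10 lines: smj snoj lncfi cuje ggs mfrsh ioito zywdx qbpm llr
Hunk 2: at line 5 remove [mfrsh,ioito] add [idnm] -> 9 lines: smj snoj lncfi cuje ggs idnm zywdx qbpm llr
Hunk 3: at line 4 remove [ggs,idnm] add [uyax,fnq,cbket] -> 10 lines: smj snoj lncfi cuje uyax fnq cbket zywdx qbpm llr
Hunk 4: at line 1 remove [snoj,lncfi,cuje] add [wgxr] -> 8 lines: smj wgxr uyax fnq cbket zywdx qbpm llr
Hunk 5: at line 2 remove [fnq,cbket] add [erxw,tlyaq] -> 8 lines: smj wgxr uyax erxw tlyaq zywdx qbpm llr
Final line 3: uyax

Answer: uyax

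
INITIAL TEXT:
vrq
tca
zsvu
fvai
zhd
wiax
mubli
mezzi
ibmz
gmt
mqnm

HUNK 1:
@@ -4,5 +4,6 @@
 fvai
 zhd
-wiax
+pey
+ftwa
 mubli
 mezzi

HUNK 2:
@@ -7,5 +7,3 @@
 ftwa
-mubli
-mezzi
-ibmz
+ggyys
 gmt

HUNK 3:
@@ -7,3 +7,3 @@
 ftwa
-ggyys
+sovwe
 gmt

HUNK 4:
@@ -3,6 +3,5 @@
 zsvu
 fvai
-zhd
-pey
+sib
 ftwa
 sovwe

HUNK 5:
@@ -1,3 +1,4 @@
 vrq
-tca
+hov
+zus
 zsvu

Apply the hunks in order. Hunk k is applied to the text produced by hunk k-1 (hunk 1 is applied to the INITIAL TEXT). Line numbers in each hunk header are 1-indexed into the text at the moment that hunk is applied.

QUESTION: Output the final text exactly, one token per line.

Answer: vrq
hov
zus
zsvu
fvai
sib
ftwa
sovwe
gmt
mqnm

Derivation:
Hunk 1: at line 4 remove [wiax] add [pey,ftwa] -> 12 lines: vrq tca zsvu fvai zhd pey ftwa mubli mezzi ibmz gmt mqnm
Hunk 2: at line 7 remove [mubli,mezzi,ibmz] add [ggyys] -> 10 lines: vrq tca zsvu fvai zhd pey ftwa ggyys gmt mqnm
Hunk 3: at line 7 remove [ggyys] add [sovwe] -> 10 lines: vrq tca zsvu fvai zhd pey ftwa sovwe gmt mqnm
Hunk 4: at line 3 remove [zhd,pey] add [sib] -> 9 lines: vrq tca zsvu fvai sib ftwa sovwe gmt mqnm
Hunk 5: at line 1 remove [tca] add [hov,zus] -> 10 lines: vrq hov zus zsvu fvai sib ftwa sovwe gmt mqnm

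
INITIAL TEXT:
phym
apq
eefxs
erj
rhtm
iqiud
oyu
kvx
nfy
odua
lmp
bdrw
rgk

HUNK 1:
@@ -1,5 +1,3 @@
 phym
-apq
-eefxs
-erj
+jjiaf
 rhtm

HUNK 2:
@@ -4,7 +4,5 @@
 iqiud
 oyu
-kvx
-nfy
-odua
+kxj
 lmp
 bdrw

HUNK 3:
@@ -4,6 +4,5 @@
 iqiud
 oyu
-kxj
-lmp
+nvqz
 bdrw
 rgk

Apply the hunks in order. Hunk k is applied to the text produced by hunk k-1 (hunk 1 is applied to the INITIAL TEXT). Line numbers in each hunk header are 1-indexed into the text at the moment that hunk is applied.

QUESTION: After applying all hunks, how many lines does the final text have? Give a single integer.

Hunk 1: at line 1 remove [apq,eefxs,erj] add [jjiaf] -> 11 lines: phym jjiaf rhtm iqiud oyu kvx nfy odua lmp bdrw rgk
Hunk 2: at line 4 remove [kvx,nfy,odua] add [kxj] -> 9 lines: phym jjiaf rhtm iqiud oyu kxj lmp bdrw rgk
Hunk 3: at line 4 remove [kxj,lmp] add [nvqz] -> 8 lines: phym jjiaf rhtm iqiud oyu nvqz bdrw rgk
Final line count: 8

Answer: 8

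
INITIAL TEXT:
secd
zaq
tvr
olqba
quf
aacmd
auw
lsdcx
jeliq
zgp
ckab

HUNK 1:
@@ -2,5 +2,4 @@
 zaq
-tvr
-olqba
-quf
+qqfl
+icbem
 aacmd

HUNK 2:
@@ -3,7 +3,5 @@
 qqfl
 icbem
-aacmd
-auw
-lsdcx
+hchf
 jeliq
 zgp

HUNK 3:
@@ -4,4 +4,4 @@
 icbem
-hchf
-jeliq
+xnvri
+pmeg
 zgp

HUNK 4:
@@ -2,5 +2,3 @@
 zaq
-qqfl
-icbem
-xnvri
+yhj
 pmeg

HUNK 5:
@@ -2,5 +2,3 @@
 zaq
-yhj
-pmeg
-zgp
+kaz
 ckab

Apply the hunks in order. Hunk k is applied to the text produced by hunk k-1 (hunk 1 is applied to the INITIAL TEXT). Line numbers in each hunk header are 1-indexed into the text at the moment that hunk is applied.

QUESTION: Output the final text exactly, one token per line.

Hunk 1: at line 2 remove [tvr,olqba,quf] add [qqfl,icbem] -> 10 lines: secd zaq qqfl icbem aacmd auw lsdcx jeliq zgp ckab
Hunk 2: at line 3 remove [aacmd,auw,lsdcx] add [hchf] -> 8 lines: secd zaq qqfl icbem hchf jeliq zgp ckab
Hunk 3: at line 4 remove [hchf,jeliq] add [xnvri,pmeg] -> 8 lines: secd zaq qqfl icbem xnvri pmeg zgp ckab
Hunk 4: at line 2 remove [qqfl,icbem,xnvri] add [yhj] -> 6 lines: secd zaq yhj pmeg zgp ckab
Hunk 5: at line 2 remove [yhj,pmeg,zgp] add [kaz] -> 4 lines: secd zaq kaz ckab

Answer: secd
zaq
kaz
ckab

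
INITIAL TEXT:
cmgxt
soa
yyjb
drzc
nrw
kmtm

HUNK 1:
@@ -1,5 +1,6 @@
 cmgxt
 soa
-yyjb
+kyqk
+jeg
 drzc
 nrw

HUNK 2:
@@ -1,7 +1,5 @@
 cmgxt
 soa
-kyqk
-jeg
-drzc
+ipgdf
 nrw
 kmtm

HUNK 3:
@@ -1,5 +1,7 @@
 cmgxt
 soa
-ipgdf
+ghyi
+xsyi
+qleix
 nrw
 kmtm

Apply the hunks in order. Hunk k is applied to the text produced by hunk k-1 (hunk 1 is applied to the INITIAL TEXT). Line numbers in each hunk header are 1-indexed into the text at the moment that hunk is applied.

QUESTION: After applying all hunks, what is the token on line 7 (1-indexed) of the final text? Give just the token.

Hunk 1: at line 1 remove [yyjb] add [kyqk,jeg] -> 7 lines: cmgxt soa kyqk jeg drzc nrw kmtm
Hunk 2: at line 1 remove [kyqk,jeg,drzc] add [ipgdf] -> 5 lines: cmgxt soa ipgdf nrw kmtm
Hunk 3: at line 1 remove [ipgdf] add [ghyi,xsyi,qleix] -> 7 lines: cmgxt soa ghyi xsyi qleix nrw kmtm
Final line 7: kmtm

Answer: kmtm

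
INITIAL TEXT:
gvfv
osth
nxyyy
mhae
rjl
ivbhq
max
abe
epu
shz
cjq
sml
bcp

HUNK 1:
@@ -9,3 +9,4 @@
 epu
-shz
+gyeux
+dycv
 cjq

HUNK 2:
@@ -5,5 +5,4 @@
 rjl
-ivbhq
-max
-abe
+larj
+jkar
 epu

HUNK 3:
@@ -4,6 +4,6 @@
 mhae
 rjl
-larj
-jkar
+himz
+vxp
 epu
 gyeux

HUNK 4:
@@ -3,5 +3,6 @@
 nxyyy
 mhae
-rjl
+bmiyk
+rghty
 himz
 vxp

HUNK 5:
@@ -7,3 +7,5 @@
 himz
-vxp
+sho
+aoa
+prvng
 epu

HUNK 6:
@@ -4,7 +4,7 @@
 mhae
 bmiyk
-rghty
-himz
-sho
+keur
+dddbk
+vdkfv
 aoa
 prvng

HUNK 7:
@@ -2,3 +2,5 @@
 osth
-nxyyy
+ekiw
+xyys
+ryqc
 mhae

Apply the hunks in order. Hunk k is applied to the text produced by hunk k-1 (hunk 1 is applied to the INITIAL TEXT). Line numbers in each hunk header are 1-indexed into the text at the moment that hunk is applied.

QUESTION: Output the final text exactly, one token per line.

Hunk 1: at line 9 remove [shz] add [gyeux,dycv] -> 14 lines: gvfv osth nxyyy mhae rjl ivbhq max abe epu gyeux dycv cjq sml bcp
Hunk 2: at line 5 remove [ivbhq,max,abe] add [larj,jkar] -> 13 lines: gvfv osth nxyyy mhae rjl larj jkar epu gyeux dycv cjq sml bcp
Hunk 3: at line 4 remove [larj,jkar] add [himz,vxp] -> 13 lines: gvfv osth nxyyy mhae rjl himz vxp epu gyeux dycv cjq sml bcp
Hunk 4: at line 3 remove [rjl] add [bmiyk,rghty] -> 14 lines: gvfv osth nxyyy mhae bmiyk rghty himz vxp epu gyeux dycv cjq sml bcp
Hunk 5: at line 7 remove [vxp] add [sho,aoa,prvng] -> 16 lines: gvfv osth nxyyy mhae bmiyk rghty himz sho aoa prvng epu gyeux dycv cjq sml bcp
Hunk 6: at line 4 remove [rghty,himz,sho] add [keur,dddbk,vdkfv] -> 16 lines: gvfv osth nxyyy mhae bmiyk keur dddbk vdkfv aoa prvng epu gyeux dycv cjq sml bcp
Hunk 7: at line 2 remove [nxyyy] add [ekiw,xyys,ryqc] -> 18 lines: gvfv osth ekiw xyys ryqc mhae bmiyk keur dddbk vdkfv aoa prvng epu gyeux dycv cjq sml bcp

Answer: gvfv
osth
ekiw
xyys
ryqc
mhae
bmiyk
keur
dddbk
vdkfv
aoa
prvng
epu
gyeux
dycv
cjq
sml
bcp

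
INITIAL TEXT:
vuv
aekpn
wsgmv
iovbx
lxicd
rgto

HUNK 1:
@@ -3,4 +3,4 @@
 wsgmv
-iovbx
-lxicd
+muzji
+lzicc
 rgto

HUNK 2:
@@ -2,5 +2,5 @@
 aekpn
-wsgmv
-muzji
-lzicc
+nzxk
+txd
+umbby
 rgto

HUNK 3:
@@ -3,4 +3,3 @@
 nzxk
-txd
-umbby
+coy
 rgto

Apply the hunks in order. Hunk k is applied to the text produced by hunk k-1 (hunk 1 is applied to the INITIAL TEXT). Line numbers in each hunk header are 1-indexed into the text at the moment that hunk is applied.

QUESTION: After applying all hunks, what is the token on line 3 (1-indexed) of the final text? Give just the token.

Hunk 1: at line 3 remove [iovbx,lxicd] add [muzji,lzicc] -> 6 lines: vuv aekpn wsgmv muzji lzicc rgto
Hunk 2: at line 2 remove [wsgmv,muzji,lzicc] add [nzxk,txd,umbby] -> 6 lines: vuv aekpn nzxk txd umbby rgto
Hunk 3: at line 3 remove [txd,umbby] add [coy] -> 5 lines: vuv aekpn nzxk coy rgto
Final line 3: nzxk

Answer: nzxk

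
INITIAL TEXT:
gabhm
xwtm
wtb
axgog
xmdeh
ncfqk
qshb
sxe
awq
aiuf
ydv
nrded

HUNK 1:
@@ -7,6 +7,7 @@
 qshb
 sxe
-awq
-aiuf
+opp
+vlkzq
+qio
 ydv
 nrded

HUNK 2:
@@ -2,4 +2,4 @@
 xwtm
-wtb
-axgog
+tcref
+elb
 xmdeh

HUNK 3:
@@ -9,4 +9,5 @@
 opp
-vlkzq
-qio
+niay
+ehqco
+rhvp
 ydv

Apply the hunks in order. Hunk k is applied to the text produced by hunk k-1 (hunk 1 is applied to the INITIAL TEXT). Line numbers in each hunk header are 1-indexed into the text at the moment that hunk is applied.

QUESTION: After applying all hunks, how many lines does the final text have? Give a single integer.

Hunk 1: at line 7 remove [awq,aiuf] add [opp,vlkzq,qio] -> 13 lines: gabhm xwtm wtb axgog xmdeh ncfqk qshb sxe opp vlkzq qio ydv nrded
Hunk 2: at line 2 remove [wtb,axgog] add [tcref,elb] -> 13 lines: gabhm xwtm tcref elb xmdeh ncfqk qshb sxe opp vlkzq qio ydv nrded
Hunk 3: at line 9 remove [vlkzq,qio] add [niay,ehqco,rhvp] -> 14 lines: gabhm xwtm tcref elb xmdeh ncfqk qshb sxe opp niay ehqco rhvp ydv nrded
Final line count: 14

Answer: 14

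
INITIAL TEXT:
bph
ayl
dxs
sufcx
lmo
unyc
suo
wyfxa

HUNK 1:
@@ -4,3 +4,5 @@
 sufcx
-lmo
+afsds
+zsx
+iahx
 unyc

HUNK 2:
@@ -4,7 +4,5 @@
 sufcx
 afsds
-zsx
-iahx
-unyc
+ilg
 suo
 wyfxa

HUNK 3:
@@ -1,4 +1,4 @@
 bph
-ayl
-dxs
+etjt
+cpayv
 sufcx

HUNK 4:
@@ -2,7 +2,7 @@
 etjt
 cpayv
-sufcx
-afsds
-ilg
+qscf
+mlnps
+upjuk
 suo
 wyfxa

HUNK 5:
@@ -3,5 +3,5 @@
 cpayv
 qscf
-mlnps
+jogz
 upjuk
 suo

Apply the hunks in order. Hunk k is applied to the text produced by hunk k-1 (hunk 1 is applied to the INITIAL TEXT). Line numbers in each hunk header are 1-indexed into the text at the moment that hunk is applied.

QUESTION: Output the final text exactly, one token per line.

Hunk 1: at line 4 remove [lmo] add [afsds,zsx,iahx] -> 10 lines: bph ayl dxs sufcx afsds zsx iahx unyc suo wyfxa
Hunk 2: at line 4 remove [zsx,iahx,unyc] add [ilg] -> 8 lines: bph ayl dxs sufcx afsds ilg suo wyfxa
Hunk 3: at line 1 remove [ayl,dxs] add [etjt,cpayv] -> 8 lines: bph etjt cpayv sufcx afsds ilg suo wyfxa
Hunk 4: at line 2 remove [sufcx,afsds,ilg] add [qscf,mlnps,upjuk] -> 8 lines: bph etjt cpayv qscf mlnps upjuk suo wyfxa
Hunk 5: at line 3 remove [mlnps] add [jogz] -> 8 lines: bph etjt cpayv qscf jogz upjuk suo wyfxa

Answer: bph
etjt
cpayv
qscf
jogz
upjuk
suo
wyfxa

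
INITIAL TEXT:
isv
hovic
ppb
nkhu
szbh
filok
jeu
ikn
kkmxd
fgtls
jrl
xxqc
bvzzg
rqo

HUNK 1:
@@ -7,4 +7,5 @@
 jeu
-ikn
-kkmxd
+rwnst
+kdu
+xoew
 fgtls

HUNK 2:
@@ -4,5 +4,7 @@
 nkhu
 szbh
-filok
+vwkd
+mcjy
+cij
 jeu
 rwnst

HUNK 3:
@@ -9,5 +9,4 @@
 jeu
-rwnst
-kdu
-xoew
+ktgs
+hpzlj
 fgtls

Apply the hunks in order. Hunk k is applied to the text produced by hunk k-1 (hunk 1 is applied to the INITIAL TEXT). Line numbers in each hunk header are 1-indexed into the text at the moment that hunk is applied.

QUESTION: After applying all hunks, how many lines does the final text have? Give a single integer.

Answer: 16

Derivation:
Hunk 1: at line 7 remove [ikn,kkmxd] add [rwnst,kdu,xoew] -> 15 lines: isv hovic ppb nkhu szbh filok jeu rwnst kdu xoew fgtls jrl xxqc bvzzg rqo
Hunk 2: at line 4 remove [filok] add [vwkd,mcjy,cij] -> 17 lines: isv hovic ppb nkhu szbh vwkd mcjy cij jeu rwnst kdu xoew fgtls jrl xxqc bvzzg rqo
Hunk 3: at line 9 remove [rwnst,kdu,xoew] add [ktgs,hpzlj] -> 16 lines: isv hovic ppb nkhu szbh vwkd mcjy cij jeu ktgs hpzlj fgtls jrl xxqc bvzzg rqo
Final line count: 16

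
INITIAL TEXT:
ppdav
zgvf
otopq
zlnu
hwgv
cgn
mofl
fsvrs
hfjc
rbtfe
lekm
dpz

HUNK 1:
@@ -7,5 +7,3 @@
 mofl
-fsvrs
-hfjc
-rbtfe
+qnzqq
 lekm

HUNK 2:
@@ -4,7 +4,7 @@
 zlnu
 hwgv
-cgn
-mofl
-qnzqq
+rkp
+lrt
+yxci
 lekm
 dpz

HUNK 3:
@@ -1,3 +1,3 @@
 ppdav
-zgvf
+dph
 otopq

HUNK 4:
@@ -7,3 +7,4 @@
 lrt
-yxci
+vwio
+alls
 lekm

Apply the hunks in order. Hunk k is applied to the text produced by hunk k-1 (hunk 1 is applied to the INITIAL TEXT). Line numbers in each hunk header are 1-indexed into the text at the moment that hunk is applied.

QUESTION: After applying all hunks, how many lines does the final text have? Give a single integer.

Answer: 11

Derivation:
Hunk 1: at line 7 remove [fsvrs,hfjc,rbtfe] add [qnzqq] -> 10 lines: ppdav zgvf otopq zlnu hwgv cgn mofl qnzqq lekm dpz
Hunk 2: at line 4 remove [cgn,mofl,qnzqq] add [rkp,lrt,yxci] -> 10 lines: ppdav zgvf otopq zlnu hwgv rkp lrt yxci lekm dpz
Hunk 3: at line 1 remove [zgvf] add [dph] -> 10 lines: ppdav dph otopq zlnu hwgv rkp lrt yxci lekm dpz
Hunk 4: at line 7 remove [yxci] add [vwio,alls] -> 11 lines: ppdav dph otopq zlnu hwgv rkp lrt vwio alls lekm dpz
Final line count: 11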